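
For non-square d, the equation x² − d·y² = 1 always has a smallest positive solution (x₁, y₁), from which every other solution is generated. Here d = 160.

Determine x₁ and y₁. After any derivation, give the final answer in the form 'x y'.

721 57

d=160: √d = [12; 1,1,1,5,1,1,1,24] (ℓ=8, even), read p_7/q_7
k=0  a_k=12  p_k/q_k = 12/1
…
k=3  a_k=1  p_k/q_k = 38/3
…
k=5  a_k=1  p_k/q_k = 253/20
k=6  a_k=1  p_k/q_k = 468/37
k=7  a_k=1  p_k/q_k = 721/57
→ (721, 57).  Check: 721²=519841, 160·57²=519840, difference 1.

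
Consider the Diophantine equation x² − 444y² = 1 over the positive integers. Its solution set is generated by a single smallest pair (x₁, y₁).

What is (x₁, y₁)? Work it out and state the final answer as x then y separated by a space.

[21; 14,42] for √444; ℓ=2 ⇒ convergent index 1
step 0: (21, 1)  from 21·(1,0) + (0,1)
step 1: (295, 14)  from 14·(21,1) + (1,0)
fundamental: x₁=295, y₁=14  (since 87025 − 444·196 = 1)

295 14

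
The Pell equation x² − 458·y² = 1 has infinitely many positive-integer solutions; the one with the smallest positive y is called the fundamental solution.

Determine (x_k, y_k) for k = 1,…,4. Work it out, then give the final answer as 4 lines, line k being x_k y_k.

22899 1070
1048728401 49003860
48029663286099 2244278779210
2199662518128033601 102783479481255720

[21; 2,2,42] for √458; ℓ=3 ⇒ convergent index 5
step 0: (21, 1)  from 21·(1,0) + (0,1)
step 1: (43, 2)  from 2·(21,1) + (1,0)
step 2: (107, 5)  from 2·(43,2) + (21,1)
step 3: (4537, 212)  from 42·(107,5) + (43,2)
step 4: (9181, 429)  from 2·(4537,212) + (107,5)
step 5: (22899, 1070)  from 2·(9181,429) + (4537,212)
→ (22899, 1070).  Check: 22899²=524364201, 458·1070²=524364200, difference 1.
n=2: (22899,1070)∘(22899,1070) = (22899·22899+458·1070·1070, 22899·1070+1070·22899) = (1048728401,49003860)
n=3: (1048728401,49003860)∘(22899,1070) = (22899·1048728401+458·1070·49003860, 22899·49003860+1070·1048728401) = (48029663286099,2244278779210)
n=4: (48029663286099,2244278779210)∘(22899,1070) = (22899·48029663286099+458·1070·2244278779210, 22899·2244278779210+1070·48029663286099) = (2199662518128033601,102783479481255720)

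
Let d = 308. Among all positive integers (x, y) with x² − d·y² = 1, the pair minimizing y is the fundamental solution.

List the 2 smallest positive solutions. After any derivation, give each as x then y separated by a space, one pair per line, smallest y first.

351 20
246401 14040

[17; 1,1,4,1,1,34] for √308; ℓ=6 ⇒ convergent index 5
step 0: (17, 1)  from 17·(1,0) + (0,1)
…
step 3: (158, 9)  from 4·(35,2) + (18,1)
step 4: (193, 11)  from 1·(158,9) + (35,2)
step 5: (351, 20)  from 1·(193,11) + (158,9)
(x₁, y₁) = (351, 20);  351² − 308·20² = 1 ✓
n=2: (351,20)∘(351,20) = (351·351+308·20·20, 351·20+20·351) = (246401,14040)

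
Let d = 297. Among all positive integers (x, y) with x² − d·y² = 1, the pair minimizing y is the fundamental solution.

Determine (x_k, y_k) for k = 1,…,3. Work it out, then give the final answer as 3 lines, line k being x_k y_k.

√297 = [17; 4,3,1,1,2,1,1,3,4,34, …], period ℓ=10 (even) → k=9
k=0  a_k=17  p_k/q_k = 17/1
…
k=2  a_k=3  p_k/q_k = 224/13
k=3  a_k=1  p_k/q_k = 293/17
…
k=8  a_k=3  p_k/q_k = 11357/659
k=9  a_k=4  p_k/q_k = 48599/2820
(x₁, y₁) = (48599, 2820);  48599² − 297·2820² = 1 ✓
k=2:  x_2 = 48599·48599+297·2820·2820 = 4723725601,  y_2 = 48599·2820+2820·48599 = 274098360
k=3:  x_3 = 48599·4723725601+297·2820·274098360 = 459136680917399,  y_3 = 48599·274098360+2820·4723725601 = 26641812392460

48599 2820
4723725601 274098360
459136680917399 26641812392460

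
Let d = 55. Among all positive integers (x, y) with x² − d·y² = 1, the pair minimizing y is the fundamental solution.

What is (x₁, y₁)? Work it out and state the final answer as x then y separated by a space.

89 12

√55 = [7; 2,2,2,14, …], period ℓ=4 (even) → k=3
k=0  a_k=7  p_k/q_k = 7/1
…
k=2  a_k=2  p_k/q_k = 37/5
k=3  a_k=2  p_k/q_k = 89/12
(x₁, y₁) = (89, 12);  89² − 55·12² = 1 ✓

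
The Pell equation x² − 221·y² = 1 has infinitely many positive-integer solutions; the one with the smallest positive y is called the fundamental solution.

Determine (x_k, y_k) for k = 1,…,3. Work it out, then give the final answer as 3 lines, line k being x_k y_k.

1665 112
5544449 372960
18463013505 1241956688

d=221: √d = [14; 1,6,2,6,1,28] (ℓ=6, even), read p_5/q_5
i=0: a=14 ⇒ p=14, q=1
i=1: a=1 ⇒ p=15, q=1
…
i=3: a=2 ⇒ p=223, q=15
i=4: a=6 ⇒ p=1442, q=97
i=5: a=1 ⇒ p=1665, q=112
fundamental: x₁=1665, y₁=112  (since 2772225 − 221·12544 = 1)
(1665+112√221)^2 = 5544449 + 372960√221
(1665+112√221)^3 = 18463013505 + 1241956688√221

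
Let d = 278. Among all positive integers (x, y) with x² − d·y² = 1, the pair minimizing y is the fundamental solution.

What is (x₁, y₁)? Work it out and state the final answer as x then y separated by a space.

d=278: √d = [16; 1,2,16,2,1,32] (ℓ=6, even), read p_5/q_5
step 0: (16, 1)  from 16·(1,0) + (0,1)
…
step 4: (1684, 101)  from 2·(817,49) + (50,3)
step 5: (2501, 150)  from 1·(1684,101) + (817,49)
(x₁, y₁) = (2501, 150);  2501² − 278·150² = 1 ✓

2501 150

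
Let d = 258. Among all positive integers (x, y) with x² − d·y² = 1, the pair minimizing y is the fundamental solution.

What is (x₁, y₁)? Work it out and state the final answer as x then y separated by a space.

257 16

[16; 16,32] for √258; ℓ=2 ⇒ convergent index 1
a_0=16:  p_0=16·1+0=16,  q_0=16·0+1=1
a_1=16:  p_1=16·16+1=257,  q_1=16·1+0=16
fundamental: x₁=257, y₁=16  (since 66049 − 258·256 = 1)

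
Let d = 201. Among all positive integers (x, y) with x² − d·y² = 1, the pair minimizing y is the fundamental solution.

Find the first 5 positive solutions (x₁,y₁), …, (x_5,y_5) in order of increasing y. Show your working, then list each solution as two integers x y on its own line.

515095 36332
530645718049 37428863080
546665912276384215 38558840456348868
563169756167477608732801 39722931849688611461840
580171851105627091828167877975 40922167162192151801416600732

[14; 5,1,1,1,2,…,1,5,28] for √201; ℓ=14 ⇒ convergent index 13
i=0: a=14 ⇒ p=14, q=1
i=1: a=5 ⇒ p=71, q=5
i=2: a=1 ⇒ p=85, q=6
i=3: a=1 ⇒ p=156, q=11
…
i=6: a=1 ⇒ p=879, q=62
…
i=9: a=2 ⇒ p=24768, q=1747
i=10: a=1 ⇒ p=33317, q=2350
i=11: a=1 ⇒ p=58085, q=4097
i=12: a=1 ⇒ p=91402, q=6447
i=13: a=5 ⇒ p=515095, q=36332
→ (515095, 36332).  Check: 515095²=265322859025, 201·36332²=265322859024, difference 1.
(x_2, y_2) = (515095·515095 + 201·36332·36332, 515095·36332 + 36332·515095) = (530645718049, 37428863080)
(x_3, y_3) = (515095·530645718049 + 201·36332·37428863080, 515095·37428863080 + 36332·530645718049) = (546665912276384215, 38558840456348868)
(x_4, y_4) = (515095·546665912276384215 + 201·36332·38558840456348868, 515095·38558840456348868 + 36332·546665912276384215) = (563169756167477608732801, 39722931849688611461840)
(x_5, y_5) = (515095·563169756167477608732801 + 201·36332·39722931849688611461840, 515095·39722931849688611461840 + 36332·563169756167477608732801) = (580171851105627091828167877975, 40922167162192151801416600732)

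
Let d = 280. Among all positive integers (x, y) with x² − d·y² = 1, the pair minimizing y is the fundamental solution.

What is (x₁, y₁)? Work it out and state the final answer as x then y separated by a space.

251 15

√280 → a₀=16, period (1,2,1,2,1,32); ℓ=6 even so k=5
i=0: a=16 ⇒ p=16, q=1
…
i=2: a=2 ⇒ p=50, q=3
i=3: a=1 ⇒ p=67, q=4
i=4: a=2 ⇒ p=184, q=11
i=5: a=1 ⇒ p=251, q=15
(x₁, y₁) = (251, 15);  251² − 280·15² = 1 ✓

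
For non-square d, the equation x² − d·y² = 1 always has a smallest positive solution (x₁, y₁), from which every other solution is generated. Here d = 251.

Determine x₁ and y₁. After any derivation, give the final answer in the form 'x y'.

3674890 231957

√251 → a₀=15, period (1,5,2,1,2,…,5,1,30); ℓ=14 even so k=13
k=0  a_k=15  p_k/q_k = 15/1
k=1  a_k=1  p_k/q_k = 16/1
…
k=4  a_k=1  p_k/q_k = 301/19
k=5  a_k=2  p_k/q_k = 808/51
k=6  a_k=2  p_k/q_k = 1917/121
k=7  a_k=15  p_k/q_k = 29563/1866
…
k=9  a_k=2  p_k/q_k = 151649/9572
k=10  a_k=1  p_k/q_k = 212692/13425
…
k=12  a_k=5  p_k/q_k = 3097857/195535
k=13  a_k=1  p_k/q_k = 3674890/231957
(x₁, y₁) = (3674890, 231957);  3674890² − 251·231957² = 1 ✓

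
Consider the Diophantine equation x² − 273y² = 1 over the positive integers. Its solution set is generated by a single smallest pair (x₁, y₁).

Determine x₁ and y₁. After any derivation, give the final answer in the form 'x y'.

√273 → a₀=16, period (1,1,10,1,1,32); ℓ=6 even so k=5
step 0: (16, 1)  from 16·(1,0) + (0,1)
…
step 2: (33, 2)  from 1·(17,1) + (16,1)
step 3: (347, 21)  from 10·(33,2) + (17,1)
step 4: (380, 23)  from 1·(347,21) + (33,2)
step 5: (727, 44)  from 1·(380,23) + (347,21)
fundamental: x₁=727, y₁=44  (since 528529 − 273·1936 = 1)

727 44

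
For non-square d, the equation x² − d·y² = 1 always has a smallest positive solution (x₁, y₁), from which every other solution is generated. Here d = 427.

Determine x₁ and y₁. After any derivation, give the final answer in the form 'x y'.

[20; 1,1,1,40] for √427; ℓ=4 ⇒ convergent index 3
i=0: a=20 ⇒ p=20, q=1
i=1: a=1 ⇒ p=21, q=1
i=2: a=1 ⇒ p=41, q=2
i=3: a=1 ⇒ p=62, q=3
fundamental: x₁=62, y₁=3  (since 3844 − 427·9 = 1)

62 3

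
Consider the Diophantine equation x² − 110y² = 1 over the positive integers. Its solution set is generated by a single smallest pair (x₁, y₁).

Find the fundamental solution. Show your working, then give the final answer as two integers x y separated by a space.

d=110: √d = [10; 2,20] (ℓ=2, even), read p_1/q_1
step 0: (10, 1)  from 10·(1,0) + (0,1)
step 1: (21, 2)  from 2·(10,1) + (1,0)
→ (21, 2).  Check: 21²=441, 110·2²=440, difference 1.

21 2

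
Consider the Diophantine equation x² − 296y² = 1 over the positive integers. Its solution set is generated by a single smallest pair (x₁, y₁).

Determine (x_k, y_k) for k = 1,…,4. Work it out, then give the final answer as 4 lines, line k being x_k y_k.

√296 = [17; 4,1,7,1,4,34, …], period ℓ=6 (even) → k=5
a_0=17:  p_0=17·1+0=17,  q_0=17·0+1=1
a_1=4:  p_1=4·17+1=69,  q_1=4·1+0=4
…
a_4=1:  p_4=1·671+86=757,  q_4=1·39+5=44
a_5=4:  p_5=4·757+671=3699,  q_5=4·44+39=215
→ (3699, 215).  Check: 3699²=13682601, 296·215²=13682600, difference 1.
(3699+215√296)^2 = 27365201 + 1590570√296
(3699+215√296)^3 = 202447753299 + 11767036645√296
(3699+215√296)^4 = 1497708451540801 + 87052535509140√296

3699 215
27365201 1590570
202447753299 11767036645
1497708451540801 87052535509140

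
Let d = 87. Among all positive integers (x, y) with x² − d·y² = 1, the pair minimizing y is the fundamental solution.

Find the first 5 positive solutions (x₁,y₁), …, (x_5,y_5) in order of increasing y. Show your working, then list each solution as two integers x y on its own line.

[9; 3,18] for √87; ℓ=2 ⇒ convergent index 1
a_0=9:  p_0=9·1+0=9,  q_0=9·0+1=1
a_1=3:  p_1=3·9+1=28,  q_1=3·1+0=3
(x₁, y₁) = (28, 3);  28² − 87·3² = 1 ✓
k=2:  x_2 = 28·28+87·3·3 = 1567,  y_2 = 28·3+3·28 = 168
k=3:  x_3 = 28·1567+87·3·168 = 87724,  y_3 = 28·168+3·1567 = 9405
k=4:  x_4 = 28·87724+87·3·9405 = 4910977,  y_4 = 28·9405+3·87724 = 526512
k=5:  x_5 = 28·4910977+87·3·526512 = 274926988,  y_5 = 28·526512+3·4910977 = 29475267

28 3
1567 168
87724 9405
4910977 526512
274926988 29475267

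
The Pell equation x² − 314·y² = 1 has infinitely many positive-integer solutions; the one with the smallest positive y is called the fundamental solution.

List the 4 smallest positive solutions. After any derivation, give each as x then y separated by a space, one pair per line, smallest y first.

392499 22150
308110930001 17387705700
241866463828532499 13649314199066450
189864690372162243720001 10714684347621377411400

[17; 1,2,1,1,2,1,34] for √314; ℓ=7 ⇒ convergent index 13
i=0: a=17 ⇒ p=17, q=1
…
i=3: a=1 ⇒ p=71, q=4
i=4: a=1 ⇒ p=124, q=7
i=5: a=2 ⇒ p=319, q=18
i=6: a=1 ⇒ p=443, q=25
i=7: a=34 ⇒ p=15381, q=868
…
i=9: a=2 ⇒ p=47029, q=2654
…
i=12: a=2 ⇒ p=282617, q=15949
i=13: a=1 ⇒ p=392499, q=22150
fundamental: x₁=392499, y₁=22150  (since 154055465001 − 314·490622500 = 1)
k=2:  x_2 = 392499·392499+314·22150·22150 = 308110930001,  y_2 = 392499·22150+22150·392499 = 17387705700
k=3:  x_3 = 392499·308110930001+314·22150·17387705700 = 241866463828532499,  y_3 = 392499·17387705700+22150·308110930001 = 13649314199066450
k=4:  x_4 = 392499·241866463828532499+314·22150·13649314199066450 = 189864690372162243720001,  y_4 = 392499·13649314199066450+22150·241866463828532499 = 10714684347621377411400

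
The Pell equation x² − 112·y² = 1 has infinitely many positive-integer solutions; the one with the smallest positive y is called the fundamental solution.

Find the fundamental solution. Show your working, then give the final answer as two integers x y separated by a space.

127 12

√112 → a₀=10, period (1,1,2,1,1,20); ℓ=6 even so k=5
i=0: a=10 ⇒ p=10, q=1
i=1: a=1 ⇒ p=11, q=1
…
i=4: a=1 ⇒ p=74, q=7
i=5: a=1 ⇒ p=127, q=12
fundamental: x₁=127, y₁=12  (since 16129 − 112·144 = 1)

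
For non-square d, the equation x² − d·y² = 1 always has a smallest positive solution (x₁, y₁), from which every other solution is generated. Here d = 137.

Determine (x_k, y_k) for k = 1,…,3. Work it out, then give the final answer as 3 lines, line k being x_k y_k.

√137 → a₀=11, period (1,2,2,1,1,2,2,1,22); ℓ=9 odd so k=17
i=0: a=11 ⇒ p=11, q=1
i=1: a=1 ⇒ p=12, q=1
…
i=5: a=1 ⇒ p=199, q=17
…
i=12: a=2 ⇒ p=285899, q=24426
…
i=15: a=2 ⇒ p=1796332, q=153471
i=16: a=2 ⇒ p=4286741, q=366241
i=17: a=1 ⇒ p=6083073, q=519712
fundamental: x₁=6083073, y₁=519712  (since 37003777123329 − 137·270100562944 = 1)
(6083073+519712√137)^2 = 74007554246657 + 6322892069952√137
(6083073+519712√137)^3 = 900386710067742990849 + 76925228065277725280√137

6083073 519712
74007554246657 6322892069952
900386710067742990849 76925228065277725280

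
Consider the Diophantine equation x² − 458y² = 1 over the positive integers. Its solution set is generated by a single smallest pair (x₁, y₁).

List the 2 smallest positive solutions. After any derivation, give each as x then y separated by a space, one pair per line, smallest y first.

√458 → a₀=21, period (2,2,42); ℓ=3 odd so k=5
a_0=21:  p_0=21·1+0=21,  q_0=21·0+1=1
a_1=2:  p_1=2·21+1=43,  q_1=2·1+0=2
a_2=2:  p_2=2·43+21=107,  q_2=2·2+1=5
a_3=42:  p_3=42·107+43=4537,  q_3=42·5+2=212
a_4=2:  p_4=2·4537+107=9181,  q_4=2·212+5=429
a_5=2:  p_5=2·9181+4537=22899,  q_5=2·429+212=1070
(x₁, y₁) = (22899, 1070);  22899² − 458·1070² = 1 ✓
(22899+1070√458)^2 = 1048728401 + 49003860√458

22899 1070
1048728401 49003860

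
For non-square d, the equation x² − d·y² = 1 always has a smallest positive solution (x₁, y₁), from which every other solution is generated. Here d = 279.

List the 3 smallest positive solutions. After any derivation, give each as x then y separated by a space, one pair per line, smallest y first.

1520 91
4620799 276640
14047227440 840985509

√279 → a₀=16, period (1,2,2,1,2,2,1,32); ℓ=8 even so k=7
k=0  a_k=16  p_k/q_k = 16/1
…
k=3  a_k=2  p_k/q_k = 117/7
…
k=5  a_k=2  p_k/q_k = 451/27
k=6  a_k=2  p_k/q_k = 1069/64
k=7  a_k=1  p_k/q_k = 1520/91
→ (1520, 91).  Check: 1520²=2310400, 279·91²=2310399, difference 1.
(1520+91√279)^2 = 4620799 + 276640√279
(1520+91√279)^3 = 14047227440 + 840985509√279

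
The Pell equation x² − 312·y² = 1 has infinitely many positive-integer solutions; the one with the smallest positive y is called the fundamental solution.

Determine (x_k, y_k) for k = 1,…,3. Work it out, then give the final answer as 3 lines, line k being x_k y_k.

[17; 1,1,1,34] for √312; ℓ=4 ⇒ convergent index 3
a_0=17:  p_0=17·1+0=17,  q_0=17·0+1=1
…
a_2=1:  p_2=1·18+17=35,  q_2=1·1+1=2
a_3=1:  p_3=1·35+18=53,  q_3=1·2+1=3
fundamental: x₁=53, y₁=3  (since 2809 − 312·9 = 1)
k=2:  x_2 = 53·53+312·3·3 = 5617,  y_2 = 53·3+3·53 = 318
k=3:  x_3 = 53·5617+312·3·318 = 595349,  y_3 = 53·318+3·5617 = 33705

53 3
5617 318
595349 33705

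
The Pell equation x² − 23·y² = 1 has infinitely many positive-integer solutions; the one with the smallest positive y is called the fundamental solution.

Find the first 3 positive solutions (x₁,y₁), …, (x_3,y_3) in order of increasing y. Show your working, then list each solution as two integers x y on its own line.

[4; 1,3,1,8] for √23; ℓ=4 ⇒ convergent index 3
step 0: (4, 1)  from 4·(1,0) + (0,1)
…
step 2: (19, 4)  from 3·(5,1) + (4,1)
step 3: (24, 5)  from 1·(19,4) + (5,1)
fundamental: x₁=24, y₁=5  (since 576 − 23·25 = 1)
k=2:  x_2 = 24·24+23·5·5 = 1151,  y_2 = 24·5+5·24 = 240
k=3:  x_3 = 24·1151+23·5·240 = 55224,  y_3 = 24·240+5·1151 = 11515

24 5
1151 240
55224 11515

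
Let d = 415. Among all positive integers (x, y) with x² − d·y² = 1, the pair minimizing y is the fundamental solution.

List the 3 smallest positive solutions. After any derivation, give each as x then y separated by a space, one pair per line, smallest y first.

18412804 903849
678062702284831 33284788965192
24970071273761872339444 1225732590794885332887

d=415: √d = [20; 2,1,2,4,6,…,1,2,40] (ℓ=16, even), read p_15/q_15
k=0  a_k=20  p_k/q_k = 20/1
k=1  a_k=2  p_k/q_k = 41/2
…
k=4  a_k=4  p_k/q_k = 713/35
…
k=11  a_k=6  p_k/q_k = 508372/24955
…
k=14  a_k=1  p_k/q_k = 6841255/335824
k=15  a_k=2  p_k/q_k = 18412804/903849
fundamental: x₁=18412804, y₁=903849  (since 339031351142416 − 415·816943014801 = 1)
n=2: (18412804,903849)∘(18412804,903849) = (18412804·18412804+415·903849·903849, 18412804·903849+903849·18412804) = (678062702284831,33284788965192)
n=3: (678062702284831,33284788965192)∘(18412804,903849) = (18412804·678062702284831+415·903849·33284788965192, 18412804·33284788965192+903849·678062702284831) = (24970071273761872339444,1225732590794885332887)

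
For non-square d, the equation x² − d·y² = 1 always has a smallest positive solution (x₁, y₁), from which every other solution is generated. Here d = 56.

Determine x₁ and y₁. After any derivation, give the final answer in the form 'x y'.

15 2

√56 → a₀=7, period (2,14); ℓ=2 even so k=1
step 0: (7, 1)  from 7·(1,0) + (0,1)
step 1: (15, 2)  from 2·(7,1) + (1,0)
→ (15, 2).  Check: 15²=225, 56·2²=224, difference 1.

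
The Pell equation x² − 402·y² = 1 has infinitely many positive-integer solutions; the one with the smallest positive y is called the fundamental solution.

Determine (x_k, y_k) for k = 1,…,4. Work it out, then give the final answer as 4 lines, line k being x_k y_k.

401 20
321601 16040
257923601 12864060
206854406401 10316960080

√402 → a₀=20, period (20,40); ℓ=2 even so k=1
i=0: a=20 ⇒ p=20, q=1
i=1: a=20 ⇒ p=401, q=20
(x₁, y₁) = (401, 20);  401² − 402·20² = 1 ✓
(x_2, y_2) = (401·401 + 402·20·20, 401·20 + 20·401) = (321601, 16040)
(x_3, y_3) = (401·321601 + 402·20·16040, 401·16040 + 20·321601) = (257923601, 12864060)
(x_4, y_4) = (401·257923601 + 402·20·12864060, 401·12864060 + 20·257923601) = (206854406401, 10316960080)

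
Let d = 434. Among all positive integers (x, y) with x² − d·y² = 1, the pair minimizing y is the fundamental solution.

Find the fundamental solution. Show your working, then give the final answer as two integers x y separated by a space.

d=434: √d = [20; 1,4,1,40] (ℓ=4, even), read p_3/q_3
k=0  a_k=20  p_k/q_k = 20/1
k=1  a_k=1  p_k/q_k = 21/1
k=2  a_k=4  p_k/q_k = 104/5
k=3  a_k=1  p_k/q_k = 125/6
→ (125, 6).  Check: 125²=15625, 434·6²=15624, difference 1.

125 6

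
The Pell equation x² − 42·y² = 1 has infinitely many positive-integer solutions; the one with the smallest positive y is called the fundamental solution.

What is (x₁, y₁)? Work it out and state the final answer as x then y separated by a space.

d=42: √d = [6; 2,12] (ℓ=2, even), read p_1/q_1
i=0: a=6 ⇒ p=6, q=1
i=1: a=2 ⇒ p=13, q=2
→ (13, 2).  Check: 13²=169, 42·2²=168, difference 1.

13 2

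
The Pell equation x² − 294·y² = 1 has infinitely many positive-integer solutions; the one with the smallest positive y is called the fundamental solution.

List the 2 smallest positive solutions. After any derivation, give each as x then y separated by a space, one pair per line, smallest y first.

4801 280
46099201 2688560

√294 = [17; 6,1,4,1,6,34, …], period ℓ=6 (even) → k=5
a_0=17:  p_0=17·1+0=17,  q_0=17·0+1=1
a_1=6:  p_1=6·17+1=103,  q_1=6·1+0=6
…
a_4=1:  p_4=1·583+120=703,  q_4=1·34+7=41
a_5=6:  p_5=6·703+583=4801,  q_5=6·41+34=280
(x₁, y₁) = (4801, 280);  4801² − 294·280² = 1 ✓
(4801+280√294)^2 = 46099201 + 2688560√294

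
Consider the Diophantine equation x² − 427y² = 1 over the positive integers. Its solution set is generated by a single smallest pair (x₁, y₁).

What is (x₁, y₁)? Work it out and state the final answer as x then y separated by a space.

[20; 1,1,1,40] for √427; ℓ=4 ⇒ convergent index 3
k=0  a_k=20  p_k/q_k = 20/1
…
k=2  a_k=1  p_k/q_k = 41/2
k=3  a_k=1  p_k/q_k = 62/3
(x₁, y₁) = (62, 3);  62² − 427·3² = 1 ✓

62 3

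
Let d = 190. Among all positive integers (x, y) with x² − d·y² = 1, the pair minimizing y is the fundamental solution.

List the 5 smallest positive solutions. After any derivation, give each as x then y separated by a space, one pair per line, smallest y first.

√190 → a₀=13, period (1,3,1,1,1,…,3,1,26); ℓ=14 even so k=13
step 0: (13, 1)  from 13·(1,0) + (0,1)
step 1: (14, 1)  from 1·(13,1) + (1,0)
step 2: (55, 4)  from 3·(14,1) + (13,1)
…
step 4: (124, 9)  from 1·(69,5) + (55,4)
step 5: (193, 14)  from 1·(124,9) + (69,5)
step 6: (510, 37)  from 2·(193,14) + (124,9)
…
step 8: (2936, 213)  from 2·(1213,88) + (510,37)
step 9: (4149, 301)  from 1·(2936,213) + (1213,88)
step 10: (7085, 514)  from 1·(4149,301) + (2936,213)
step 11: (11234, 815)  from 1·(7085,514) + (4149,301)
step 12: (40787, 2959)  from 3·(11234,815) + (7085,514)
step 13: (52021, 3774)  from 1·(40787,2959) + (11234,815)
fundamental: x₁=52021, y₁=3774  (since 2706184441 − 190·14243076 = 1)
k=2:  x_2 = 52021·52021+190·3774·3774 = 5412368881,  y_2 = 52021·3774+3774·52021 = 392654508
k=3:  x_3 = 52021·5412368881+190·3774·392654508 = 563113683064981,  y_3 = 52021·392654508+3774·5412368881 = 40852560317562
k=4:  x_4 = 52021·563113683064981+190·3774·40852560317562 = 58587473808034384321,  y_4 = 52021·40852560317562+3774·563113683064981 = 4250382080167131096
k=5:  x_5 = 52021·58587473808034384321+190·3774·4250382080167131096 = 6095557949372399730460501,  y_5 = 52021·4250382080167131096+3774·58587473808034384321 = 442218252343896093172470

52021 3774
5412368881 392654508
563113683064981 40852560317562
58587473808034384321 4250382080167131096
6095557949372399730460501 442218252343896093172470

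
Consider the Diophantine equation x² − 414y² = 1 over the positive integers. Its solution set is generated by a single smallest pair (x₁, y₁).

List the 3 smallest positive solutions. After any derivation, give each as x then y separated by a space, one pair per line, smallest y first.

24335 1196
1184384449 58209320
57643991108495 2833047603204

d=414: √d = [20; 2,1,7,2,7,1,2,40] (ℓ=8, even), read p_7/q_7
step 0: (20, 1)  from 20·(1,0) + (0,1)
step 1: (41, 2)  from 2·(20,1) + (1,0)
step 2: (61, 3)  from 1·(41,2) + (20,1)
step 3: (468, 23)  from 7·(61,3) + (41,2)
step 4: (997, 49)  from 2·(468,23) + (61,3)
step 5: (7447, 366)  from 7·(997,49) + (468,23)
step 6: (8444, 415)  from 1·(7447,366) + (997,49)
step 7: (24335, 1196)  from 2·(8444,415) + (7447,366)
fundamental: x₁=24335, y₁=1196  (since 592192225 − 414·1430416 = 1)
k=2:  x_2 = 24335·24335+414·1196·1196 = 1184384449,  y_2 = 24335·1196+1196·24335 = 58209320
k=3:  x_3 = 24335·1184384449+414·1196·58209320 = 57643991108495,  y_3 = 24335·58209320+1196·1184384449 = 2833047603204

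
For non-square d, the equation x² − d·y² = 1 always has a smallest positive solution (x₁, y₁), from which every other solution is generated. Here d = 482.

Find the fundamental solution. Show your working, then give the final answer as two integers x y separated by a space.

[21; 1,20,1,42] for √482; ℓ=4 ⇒ convergent index 3
a_0=21:  p_0=21·1+0=21,  q_0=21·0+1=1
a_1=1:  p_1=1·21+1=22,  q_1=1·1+0=1
a_2=20:  p_2=20·22+21=461,  q_2=20·1+1=21
a_3=1:  p_3=1·461+22=483,  q_3=1·21+1=22
(x₁, y₁) = (483, 22);  483² − 482·22² = 1 ✓

483 22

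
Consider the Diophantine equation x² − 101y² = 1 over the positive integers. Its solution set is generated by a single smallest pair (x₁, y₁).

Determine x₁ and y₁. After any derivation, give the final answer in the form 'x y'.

201 20

[10; 20] for √101; ℓ=1 ⇒ convergent index 1
a_0=10:  p_0=10·1+0=10,  q_0=10·0+1=1
a_1=20:  p_1=20·10+1=201,  q_1=20·1+0=20
fundamental: x₁=201, y₁=20  (since 40401 − 101·400 = 1)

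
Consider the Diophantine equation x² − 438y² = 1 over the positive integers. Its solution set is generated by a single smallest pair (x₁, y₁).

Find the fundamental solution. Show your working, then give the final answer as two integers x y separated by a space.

293 14

d=438: √d = [20; 1,12,1,40] (ℓ=4, even), read p_3/q_3
a_0=20:  p_0=20·1+0=20,  q_0=20·0+1=1
…
a_2=12:  p_2=12·21+20=272,  q_2=12·1+1=13
a_3=1:  p_3=1·272+21=293,  q_3=1·13+1=14
(x₁, y₁) = (293, 14);  293² − 438·14² = 1 ✓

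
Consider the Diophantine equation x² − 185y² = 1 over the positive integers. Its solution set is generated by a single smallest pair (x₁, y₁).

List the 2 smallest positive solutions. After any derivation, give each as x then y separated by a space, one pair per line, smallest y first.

d=185: √d = [13; 1,1,1,1,26] (ℓ=5, odd), read p_9/q_9
a_0=13:  p_0=13·1+0=13,  q_0=13·0+1=1
…
a_3=1:  p_3=1·27+14=41,  q_3=1·2+1=3
a_4=1:  p_4=1·41+27=68,  q_4=1·3+2=5
a_5=26:  p_5=26·68+41=1809,  q_5=26·5+3=133
a_6=1:  p_6=1·1809+68=1877,  q_6=1·133+5=138
…
a_8=1:  p_8=1·3686+1877=5563,  q_8=1·271+138=409
a_9=1:  p_9=1·5563+3686=9249,  q_9=1·409+271=680
→ (9249, 680).  Check: 9249²=85544001, 185·680²=85544000, difference 1.
k=2:  x_2 = 9249·9249+185·680·680 = 171088001,  y_2 = 9249·680+680·9249 = 12578640

9249 680
171088001 12578640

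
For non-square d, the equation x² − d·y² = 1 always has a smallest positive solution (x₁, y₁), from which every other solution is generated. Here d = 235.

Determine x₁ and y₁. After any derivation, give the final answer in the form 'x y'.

46 3

√235 = [15; 3,30, …], period ℓ=2 (even) → k=1
step 0: (15, 1)  from 15·(1,0) + (0,1)
step 1: (46, 3)  from 3·(15,1) + (1,0)
→ (46, 3).  Check: 46²=2116, 235·3²=2115, difference 1.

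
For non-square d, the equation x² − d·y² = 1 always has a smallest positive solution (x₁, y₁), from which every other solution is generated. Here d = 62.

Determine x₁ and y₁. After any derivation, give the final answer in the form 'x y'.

63 8

d=62: √d = [7; 1,6,1,14] (ℓ=4, even), read p_3/q_3
k=0  a_k=7  p_k/q_k = 7/1
k=1  a_k=1  p_k/q_k = 8/1
k=2  a_k=6  p_k/q_k = 55/7
k=3  a_k=1  p_k/q_k = 63/8
(x₁, y₁) = (63, 8);  63² − 62·8² = 1 ✓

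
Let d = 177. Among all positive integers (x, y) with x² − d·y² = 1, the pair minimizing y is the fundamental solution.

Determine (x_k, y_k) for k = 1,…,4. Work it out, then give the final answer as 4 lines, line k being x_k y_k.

62423 4692
7793261857 585777432
972957569736599 73131969270780
121469860743542176897 9130233834994022448

√177 → a₀=13, period (3,3,2,8,2,3,3,26); ℓ=8 even so k=7
step 0: (13, 1)  from 13·(1,0) + (0,1)
step 1: (40, 3)  from 3·(13,1) + (1,0)
step 2: (133, 10)  from 3·(40,3) + (13,1)
step 3: (306, 23)  from 2·(133,10) + (40,3)
step 4: (2581, 194)  from 8·(306,23) + (133,10)
step 5: (5468, 411)  from 2·(2581,194) + (306,23)
step 6: (18985, 1427)  from 3·(5468,411) + (2581,194)
step 7: (62423, 4692)  from 3·(18985,1427) + (5468,411)
→ (62423, 4692).  Check: 62423²=3896630929, 177·4692²=3896630928, difference 1.
(x_2, y_2) = (62423·62423 + 177·4692·4692, 62423·4692 + 4692·62423) = (7793261857, 585777432)
(x_3, y_3) = (62423·7793261857 + 177·4692·585777432, 62423·585777432 + 4692·7793261857) = (972957569736599, 73131969270780)
(x_4, y_4) = (62423·972957569736599 + 177·4692·73131969270780, 62423·73131969270780 + 4692·972957569736599) = (121469860743542176897, 9130233834994022448)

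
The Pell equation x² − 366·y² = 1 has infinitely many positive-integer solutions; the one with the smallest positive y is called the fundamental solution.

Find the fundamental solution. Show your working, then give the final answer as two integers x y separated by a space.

d=366: √d = [19; 7,1,1,1,2,12,2,1,1,1,7,38] (ℓ=12, even), read p_11/q_11
step 0: (19, 1)  from 19·(1,0) + (0,1)
…
step 2: (153, 8)  from 1·(134,7) + (19,1)
…
step 4: (440, 23)  from 1·(287,15) + (153,8)
…
step 6: (14444, 755)  from 12·(1167,61) + (440,23)
…
step 8: (44499, 2326)  from 1·(30055,1571) + (14444,755)
step 9: (74554, 3897)  from 1·(44499,2326) + (30055,1571)
step 10: (119053, 6223)  from 1·(74554,3897) + (44499,2326)
step 11: (907925, 47458)  from 7·(119053,6223) + (74554,3897)
→ (907925, 47458).  Check: 907925²=824327805625, 366·47458²=824327805624, difference 1.

907925 47458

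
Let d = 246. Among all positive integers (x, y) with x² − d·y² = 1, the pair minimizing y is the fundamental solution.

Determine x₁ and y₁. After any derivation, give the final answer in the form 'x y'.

√246 → a₀=15, period (1,2,5,1,14,1,5,2,1,30); ℓ=10 even so k=9
a_0=15:  p_0=15·1+0=15,  q_0=15·0+1=1
…
a_7=5:  p_7=5·4721+4423=28028,  q_7=5·301+282=1787
a_8=2:  p_8=2·28028+4721=60777,  q_8=2·1787+301=3875
a_9=1:  p_9=1·60777+28028=88805,  q_9=1·3875+1787=5662
(x₁, y₁) = (88805, 5662);  88805² − 246·5662² = 1 ✓

88805 5662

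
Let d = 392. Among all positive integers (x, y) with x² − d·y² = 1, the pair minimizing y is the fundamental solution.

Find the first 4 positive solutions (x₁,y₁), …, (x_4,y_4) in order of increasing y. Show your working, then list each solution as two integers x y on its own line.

d=392: √d = [19; 1,3,1,38] (ℓ=4, even), read p_3/q_3
step 0: (19, 1)  from 19·(1,0) + (0,1)
step 1: (20, 1)  from 1·(19,1) + (1,0)
step 2: (79, 4)  from 3·(20,1) + (19,1)
step 3: (99, 5)  from 1·(79,4) + (20,1)
→ (99, 5).  Check: 99²=9801, 392·5²=9800, difference 1.
(99+5√392)^2 = 19601 + 990√392
(99+5√392)^3 = 3880899 + 196015√392
(99+5√392)^4 = 768398401 + 38809980√392

99 5
19601 990
3880899 196015
768398401 38809980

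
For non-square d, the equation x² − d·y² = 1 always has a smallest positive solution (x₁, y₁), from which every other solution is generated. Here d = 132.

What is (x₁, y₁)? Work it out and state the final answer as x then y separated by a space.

[11; 2,22] for √132; ℓ=2 ⇒ convergent index 1
a_0=11:  p_0=11·1+0=11,  q_0=11·0+1=1
a_1=2:  p_1=2·11+1=23,  q_1=2·1+0=2
fundamental: x₁=23, y₁=2  (since 529 − 132·4 = 1)

23 2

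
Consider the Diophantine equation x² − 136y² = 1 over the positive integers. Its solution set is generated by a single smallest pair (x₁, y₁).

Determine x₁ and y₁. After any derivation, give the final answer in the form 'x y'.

√136 = [11; 1,1,1,22, …], period ℓ=4 (even) → k=3
i=0: a=11 ⇒ p=11, q=1
…
i=2: a=1 ⇒ p=23, q=2
i=3: a=1 ⇒ p=35, q=3
(x₁, y₁) = (35, 3);  35² − 136·3² = 1 ✓

35 3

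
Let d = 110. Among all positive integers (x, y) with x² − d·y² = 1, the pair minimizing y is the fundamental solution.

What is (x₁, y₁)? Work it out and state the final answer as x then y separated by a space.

21 2

[10; 2,20] for √110; ℓ=2 ⇒ convergent index 1
i=0: a=10 ⇒ p=10, q=1
i=1: a=2 ⇒ p=21, q=2
fundamental: x₁=21, y₁=2  (since 441 − 110·4 = 1)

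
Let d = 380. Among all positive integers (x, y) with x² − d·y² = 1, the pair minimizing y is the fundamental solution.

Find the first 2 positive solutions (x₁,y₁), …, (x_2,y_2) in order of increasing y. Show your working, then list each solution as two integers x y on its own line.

39 2
3041 156

d=380: √d = [19; 2,38] (ℓ=2, even), read p_1/q_1
k=0  a_k=19  p_k/q_k = 19/1
k=1  a_k=2  p_k/q_k = 39/2
fundamental: x₁=39, y₁=2  (since 1521 − 380·4 = 1)
k=2:  x_2 = 39·39+380·2·2 = 3041,  y_2 = 39·2+2·39 = 156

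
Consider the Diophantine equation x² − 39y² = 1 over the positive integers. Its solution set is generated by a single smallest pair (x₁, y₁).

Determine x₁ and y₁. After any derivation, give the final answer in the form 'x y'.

25 4

√39 = [6; 4,12, …], period ℓ=2 (even) → k=1
step 0: (6, 1)  from 6·(1,0) + (0,1)
step 1: (25, 4)  from 4·(6,1) + (1,0)
→ (25, 4).  Check: 25²=625, 39·4²=624, difference 1.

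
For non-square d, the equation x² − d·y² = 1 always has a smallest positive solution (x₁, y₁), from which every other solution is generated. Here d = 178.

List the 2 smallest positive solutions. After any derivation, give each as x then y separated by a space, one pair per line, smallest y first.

1601 120
5126401 384240

[13; 2,1,12,1,2,26] for √178; ℓ=6 ⇒ convergent index 5
k=0  a_k=13  p_k/q_k = 13/1
…
k=2  a_k=1  p_k/q_k = 40/3
…
k=4  a_k=1  p_k/q_k = 547/41
k=5  a_k=2  p_k/q_k = 1601/120
fundamental: x₁=1601, y₁=120  (since 2563201 − 178·14400 = 1)
(1601+120√178)^2 = 5126401 + 384240√178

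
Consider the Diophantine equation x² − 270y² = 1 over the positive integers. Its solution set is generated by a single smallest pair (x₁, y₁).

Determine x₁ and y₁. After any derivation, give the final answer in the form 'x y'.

d=270: √d = [16; 2,3,6,3,2,32] (ℓ=6, even), read p_5/q_5
k=0  a_k=16  p_k/q_k = 16/1
…
k=2  a_k=3  p_k/q_k = 115/7
…
k=4  a_k=3  p_k/q_k = 2284/139
k=5  a_k=2  p_k/q_k = 5291/322
→ (5291, 322).  Check: 5291²=27994681, 270·322²=27994680, difference 1.

5291 322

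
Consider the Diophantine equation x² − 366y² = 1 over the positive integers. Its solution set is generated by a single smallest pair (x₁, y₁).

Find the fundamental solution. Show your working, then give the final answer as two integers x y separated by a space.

907925 47458

√366 = [19; 7,1,1,1,2,12,2,1,1,1,7,38, …], period ℓ=12 (even) → k=11
step 0: (19, 1)  from 19·(1,0) + (0,1)
step 1: (134, 7)  from 7·(19,1) + (1,0)
…
step 3: (287, 15)  from 1·(153,8) + (134,7)
…
step 6: (14444, 755)  from 12·(1167,61) + (440,23)
…
step 8: (44499, 2326)  from 1·(30055,1571) + (14444,755)
…
step 10: (119053, 6223)  from 1·(74554,3897) + (44499,2326)
step 11: (907925, 47458)  from 7·(119053,6223) + (74554,3897)
(x₁, y₁) = (907925, 47458);  907925² − 366·47458² = 1 ✓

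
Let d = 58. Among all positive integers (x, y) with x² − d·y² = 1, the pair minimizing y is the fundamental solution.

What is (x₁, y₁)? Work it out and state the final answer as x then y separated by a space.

19603 2574

d=58: √d = [7; 1,1,1,1,1,1,14] (ℓ=7, odd), read p_13/q_13
k=0  a_k=7  p_k/q_k = 7/1
k=1  a_k=1  p_k/q_k = 8/1
k=2  a_k=1  p_k/q_k = 15/2
k=3  a_k=1  p_k/q_k = 23/3
k=4  a_k=1  p_k/q_k = 38/5
k=5  a_k=1  p_k/q_k = 61/8
…
k=7  a_k=14  p_k/q_k = 1447/190
k=8  a_k=1  p_k/q_k = 1546/203
k=9  a_k=1  p_k/q_k = 2993/393
…
k=11  a_k=1  p_k/q_k = 7532/989
k=12  a_k=1  p_k/q_k = 12071/1585
k=13  a_k=1  p_k/q_k = 19603/2574
(x₁, y₁) = (19603, 2574);  19603² − 58·2574² = 1 ✓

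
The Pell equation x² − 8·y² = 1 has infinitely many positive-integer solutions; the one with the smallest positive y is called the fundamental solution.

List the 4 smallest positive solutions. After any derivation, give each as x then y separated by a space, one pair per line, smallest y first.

√8 = [2; 1,4, …], period ℓ=2 (even) → k=1
k=0  a_k=2  p_k/q_k = 2/1
k=1  a_k=1  p_k/q_k = 3/1
fundamental: x₁=3, y₁=1  (since 9 − 8·1 = 1)
n=2: (3,1)∘(3,1) = (3·3+8·1·1, 3·1+1·3) = (17,6)
n=3: (17,6)∘(3,1) = (3·17+8·1·6, 3·6+1·17) = (99,35)
n=4: (99,35)∘(3,1) = (3·99+8·1·35, 3·35+1·99) = (577,204)

3 1
17 6
99 35
577 204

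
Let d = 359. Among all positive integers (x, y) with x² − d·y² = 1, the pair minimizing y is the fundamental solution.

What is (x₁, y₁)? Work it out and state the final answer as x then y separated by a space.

360 19

√359 → a₀=18, period (1,17,1,36); ℓ=4 even so k=3
k=0  a_k=18  p_k/q_k = 18/1
k=1  a_k=1  p_k/q_k = 19/1
k=2  a_k=17  p_k/q_k = 341/18
k=3  a_k=1  p_k/q_k = 360/19
→ (360, 19).  Check: 360²=129600, 359·19²=129599, difference 1.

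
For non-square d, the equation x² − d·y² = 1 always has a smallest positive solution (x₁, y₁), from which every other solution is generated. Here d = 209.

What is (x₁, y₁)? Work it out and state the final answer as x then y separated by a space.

46551 3220

√209 → a₀=14, period (2,5,3,2,3,5,2,28); ℓ=8 even so k=7
a_0=14:  p_0=14·1+0=14,  q_0=14·0+1=1
a_1=2:  p_1=2·14+1=29,  q_1=2·1+0=2
…
a_3=3:  p_3=3·159+29=506,  q_3=3·11+2=35
…
a_5=3:  p_5=3·1171+506=4019,  q_5=3·81+35=278
a_6=5:  p_6=5·4019+1171=21266,  q_6=5·278+81=1471
a_7=2:  p_7=2·21266+4019=46551,  q_7=2·1471+278=3220
fundamental: x₁=46551, y₁=3220  (since 2166995601 − 209·10368400 = 1)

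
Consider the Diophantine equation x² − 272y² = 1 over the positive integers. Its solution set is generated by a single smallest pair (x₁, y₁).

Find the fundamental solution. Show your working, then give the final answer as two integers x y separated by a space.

33 2

√272 = [16; 2,32, …], period ℓ=2 (even) → k=1
i=0: a=16 ⇒ p=16, q=1
i=1: a=2 ⇒ p=33, q=2
(x₁, y₁) = (33, 2);  33² − 272·2² = 1 ✓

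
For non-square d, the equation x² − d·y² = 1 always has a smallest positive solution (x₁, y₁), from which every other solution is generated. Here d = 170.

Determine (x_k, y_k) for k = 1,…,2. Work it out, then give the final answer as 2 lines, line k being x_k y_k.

d=170: √d = [13; 26] (ℓ=1, odd), read p_1/q_1
a_0=13:  p_0=13·1+0=13,  q_0=13·0+1=1
a_1=26:  p_1=26·13+1=339,  q_1=26·1+0=26
→ (339, 26).  Check: 339²=114921, 170·26²=114920, difference 1.
k=2:  x_2 = 339·339+170·26·26 = 229841,  y_2 = 339·26+26·339 = 17628

339 26
229841 17628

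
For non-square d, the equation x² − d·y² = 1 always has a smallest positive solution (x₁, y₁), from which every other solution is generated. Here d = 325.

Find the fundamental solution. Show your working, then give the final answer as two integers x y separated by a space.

649 36

√325 → a₀=18, period (36); ℓ=1 odd so k=1
i=0: a=18 ⇒ p=18, q=1
i=1: a=36 ⇒ p=649, q=36
fundamental: x₁=649, y₁=36  (since 421201 − 325·1296 = 1)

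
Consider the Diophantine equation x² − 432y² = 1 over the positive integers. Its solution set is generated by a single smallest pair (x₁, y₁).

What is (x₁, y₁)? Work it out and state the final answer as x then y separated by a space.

1351 65

√432 → a₀=20, period (1,3,1,1,1,3,1,40); ℓ=8 even so k=7
a_0=20:  p_0=20·1+0=20,  q_0=20·0+1=1
a_1=1:  p_1=1·20+1=21,  q_1=1·1+0=1
…
a_3=1:  p_3=1·83+21=104,  q_3=1·4+1=5
a_4=1:  p_4=1·104+83=187,  q_4=1·5+4=9
a_5=1:  p_5=1·187+104=291,  q_5=1·9+5=14
a_6=3:  p_6=3·291+187=1060,  q_6=3·14+9=51
a_7=1:  p_7=1·1060+291=1351,  q_7=1·51+14=65
(x₁, y₁) = (1351, 65);  1351² − 432·65² = 1 ✓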